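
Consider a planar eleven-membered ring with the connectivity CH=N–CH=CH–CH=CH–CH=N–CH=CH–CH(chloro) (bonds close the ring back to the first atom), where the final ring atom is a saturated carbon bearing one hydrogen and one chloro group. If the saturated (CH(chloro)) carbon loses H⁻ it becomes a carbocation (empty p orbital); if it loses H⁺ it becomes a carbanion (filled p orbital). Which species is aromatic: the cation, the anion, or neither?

Both ions have a continuous loop of p orbitals — each ring atom is sp².
Cation: 5 × 2 + 0 = 10 π electrons → 4(2)+2, aromatic.
Anion: 5 × 2 + 2 = 12 π electrons → 4(3), antiaromatic.

The cation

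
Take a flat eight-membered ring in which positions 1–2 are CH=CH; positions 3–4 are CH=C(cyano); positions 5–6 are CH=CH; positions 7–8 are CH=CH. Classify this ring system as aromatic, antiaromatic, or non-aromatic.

All ring atoms are sp² and supply a p orbital to the ring (each doubly-bonded ring atom is sp² with one p-orbital electron); the conjugation is uninterrupted.
Counting π electrons: 4 × 2 = 8 from the 4 double-bond units.
With 8 = 4·2 π electrons, Hückel's rule classifies the planar ring as antiaromatic.

Antiaromatic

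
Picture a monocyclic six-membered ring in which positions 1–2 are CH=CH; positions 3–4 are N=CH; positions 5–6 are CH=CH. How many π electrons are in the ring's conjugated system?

6

All ring atoms are sp² and supply a p orbital to the ring (the double-bond atoms are sp², each contributing one p electron; each sp² =N– keeps its lone pair in-plane and puts one electron into the π system); the conjugation is uninterrupted.
Adding the contributions, 3 × 2 = 6 from the 3 double-bond units.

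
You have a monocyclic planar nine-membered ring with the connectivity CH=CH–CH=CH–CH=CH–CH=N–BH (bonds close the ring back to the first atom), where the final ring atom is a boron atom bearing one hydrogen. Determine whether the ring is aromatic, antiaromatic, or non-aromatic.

Check conjugation: every atom in a ring double bond is sp² and brings one electron to the p orbital; each =N– nitrogen is pyridine-type (lone pair in the sp² plane, one electron in the p orbital); the boron has an empty p orbital — every position has a p orbital, so the cyclic π system is continuous.
Tallying contributions gives 4 × 2 = 8 from the double-bond units + 0 from the BH atom = 8.
With 8 = 4·2 π electrons, Hückel's rule classifies the planar ring as antiaromatic.

Antiaromatic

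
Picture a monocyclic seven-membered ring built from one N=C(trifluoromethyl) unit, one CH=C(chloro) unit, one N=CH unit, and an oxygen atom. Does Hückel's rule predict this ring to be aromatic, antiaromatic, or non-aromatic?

Check conjugation: each doubly-bonded ring atom is sp² with one p-orbital electron; the doubly-bonded nitrogens are pyridine-type — their lone pairs lie in the ring plane, leaving one electron in the p orbital; the oxygen donates one lone pair from its p orbital — every position has a p orbital, so the cyclic π system is continuous.
π-electron count: 3 × 2 = 6 from the double-bond units + 2 from the O atom = 8.
With 8 = 4·2 π electrons, Hückel's rule classifies the planar ring as antiaromatic.

Antiaromatic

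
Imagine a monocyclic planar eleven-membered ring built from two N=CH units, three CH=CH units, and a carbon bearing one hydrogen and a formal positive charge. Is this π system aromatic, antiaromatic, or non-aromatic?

Every ring atom contributes a p orbital perpendicular to the ring (the double-bond atoms are sp², each contributing one p electron; the doubly-bonded nitrogens are pyridine-type — their lone pairs lie in the ring plane, leaving one electron in the p orbital; the carbocation has an empty p orbital), so the π system is cyclic and fully conjugated.
Tallying contributions gives 5 × 2 = 10 from the double-bond units + 0 from the CH(+) atom = 10.
10 = 4(2) + 2, which satisfies Hückel's 4n+2 rule.

Aromatic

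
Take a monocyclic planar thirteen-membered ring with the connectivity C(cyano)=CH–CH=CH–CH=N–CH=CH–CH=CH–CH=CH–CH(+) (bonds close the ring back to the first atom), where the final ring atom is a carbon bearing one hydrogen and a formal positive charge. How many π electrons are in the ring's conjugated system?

12

Every ring atom contributes a p orbital perpendicular to the ring (each doubly-bonded ring atom is sp² with one p-orbital electron; each sp² =N– keeps its lone pair in-plane and puts one electron into the π system; the carbocation has an empty p orbital), so the π system is cyclic and fully conjugated.
Tallying contributions gives 6 × 2 = 12 from the double-bond units + 0 from the CH(+) atom = 12.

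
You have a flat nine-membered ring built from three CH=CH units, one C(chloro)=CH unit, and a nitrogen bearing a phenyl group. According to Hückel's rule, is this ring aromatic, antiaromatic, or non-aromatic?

Every ring atom contributes a p orbital perpendicular to the ring (the double-bond atoms are sp², each contributing one p electron; the pyrrole-type nitrogen donates its lone pair from the p orbital), so the π system is cyclic and fully conjugated.
Counting π electrons: 4 × 2 = 8 from the double-bond units + 2 from the N(phenyl) atom = 10.
That gives a 4n+2 count (10, n = 2).

Aromatic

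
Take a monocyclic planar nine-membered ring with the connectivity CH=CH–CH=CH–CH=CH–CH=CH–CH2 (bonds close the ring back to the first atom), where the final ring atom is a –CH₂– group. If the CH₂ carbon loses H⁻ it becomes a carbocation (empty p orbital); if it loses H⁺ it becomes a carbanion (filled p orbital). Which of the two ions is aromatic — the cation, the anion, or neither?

The anion

Both ions have a continuous loop of p orbitals — each ring atom is sp².
Cation: 4 × 2 + 0 = 8 π electrons → 4(2), antiaromatic.
Anion: 4 × 2 + 2 = 10 π electrons → 4(2)+2, aromatic.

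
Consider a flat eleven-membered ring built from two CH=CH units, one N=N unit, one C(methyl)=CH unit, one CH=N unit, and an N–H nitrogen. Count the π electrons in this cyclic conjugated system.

12

Check conjugation: each doubly-bonded ring atom is sp² with one p-orbital electron; the doubly-bonded nitrogens are pyridine-type — their lone pairs lie in the ring plane, leaving one electron in the p orbital; the pyrrole-type nitrogen donates its lone pair from the p orbital — every position has a p orbital, so the cyclic π system is continuous.
π-electron count: 5 × 2 = 10 from the double-bond units + 2 from the NH atom = 12.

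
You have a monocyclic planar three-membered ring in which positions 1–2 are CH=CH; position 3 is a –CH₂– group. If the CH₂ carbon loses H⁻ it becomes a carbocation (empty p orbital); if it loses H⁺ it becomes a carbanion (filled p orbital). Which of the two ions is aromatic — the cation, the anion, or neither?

Both ions have a continuous loop of p orbitals — each ring atom is sp².
Cation: 1 × 2 + 0 = 2 π electrons → 4(0)+2, aromatic.
Anion: 1 × 2 + 2 = 4 π electrons → 4(1), antiaromatic.

The cation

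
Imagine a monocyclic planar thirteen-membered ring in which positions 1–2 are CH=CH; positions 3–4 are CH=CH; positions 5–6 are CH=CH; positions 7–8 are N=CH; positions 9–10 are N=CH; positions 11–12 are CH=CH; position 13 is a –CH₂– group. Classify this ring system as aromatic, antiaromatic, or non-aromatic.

Non-aromatic

The CH2 position has four σ bonds — the tetrahedral CH₂ carbon is sp³ and has no p orbital in the ring π system — so the cyclic conjugation is interrupted.
A ring that is not fully conjugated cannot be aromatic or antiaromatic regardless of its π-electron count.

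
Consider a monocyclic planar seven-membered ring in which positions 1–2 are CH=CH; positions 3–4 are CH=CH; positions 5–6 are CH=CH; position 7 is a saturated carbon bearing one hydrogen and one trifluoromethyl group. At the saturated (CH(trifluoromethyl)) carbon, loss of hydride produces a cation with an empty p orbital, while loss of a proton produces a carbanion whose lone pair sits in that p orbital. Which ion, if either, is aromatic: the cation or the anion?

Both ions have a continuous loop of p orbitals — each ring atom is sp².
Cation: 3 × 2 + 0 = 6 π electrons → 4(1)+2, aromatic.
Anion: 3 × 2 + 2 = 8 π electrons → 4(2), antiaromatic.

The cation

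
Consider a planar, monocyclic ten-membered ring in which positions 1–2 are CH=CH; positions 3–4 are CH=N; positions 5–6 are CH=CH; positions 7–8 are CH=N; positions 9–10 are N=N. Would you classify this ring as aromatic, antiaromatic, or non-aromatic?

Aromatic

All ring atoms are sp² and supply a p orbital to the ring (the double-bond atoms are sp², each contributing one p electron; the doubly-bonded nitrogens are pyridine-type — their lone pairs lie in the ring plane, leaving one electron in the p orbital); the conjugation is uninterrupted.
Tallying contributions gives 5 × 2 = 10 from the 5 double-bond units.
Since 10 = 4·2 + 2, the ring meets the 4n+2 criterion.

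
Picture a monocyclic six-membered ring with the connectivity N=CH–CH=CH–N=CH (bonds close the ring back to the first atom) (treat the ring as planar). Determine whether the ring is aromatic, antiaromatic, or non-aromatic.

Every ring atom contributes a p orbital perpendicular to the ring (the double-bond atoms are sp², each contributing one p electron; each sp² =N– keeps its lone pair in-plane and puts one electron into the π system), so the π system is cyclic and fully conjugated.
Adding the contributions, 3 × 2 = 6 from the 3 double-bond units.
That gives a 4n+2 count (6, n = 1).

Aromatic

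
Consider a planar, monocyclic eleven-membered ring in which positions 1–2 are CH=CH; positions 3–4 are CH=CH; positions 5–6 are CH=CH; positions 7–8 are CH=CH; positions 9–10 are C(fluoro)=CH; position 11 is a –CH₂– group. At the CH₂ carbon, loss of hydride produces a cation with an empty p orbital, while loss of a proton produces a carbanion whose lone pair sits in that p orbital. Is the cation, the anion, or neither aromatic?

The cation

In either ion the ring is fully conjugated: every atom, including the new sp² carbon, supplies a p orbital.
Cation: 5 × 2 + 0 = 10 π electrons → 4(2)+2, aromatic.
Anion: 5 × 2 + 2 = 12 π electrons → 4(3), antiaromatic.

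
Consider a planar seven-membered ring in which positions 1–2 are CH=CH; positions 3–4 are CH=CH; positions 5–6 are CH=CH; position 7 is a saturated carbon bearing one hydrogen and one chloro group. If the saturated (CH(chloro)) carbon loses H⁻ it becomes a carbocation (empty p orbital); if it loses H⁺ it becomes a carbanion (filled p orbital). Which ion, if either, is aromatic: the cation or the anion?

Both ions have a continuous loop of p orbitals — each ring atom is sp².
Cation: 3 × 2 + 0 = 6 π electrons → 4(1)+2, aromatic.
Anion: 3 × 2 + 2 = 8 π electrons → 4(2), antiaromatic.

The cation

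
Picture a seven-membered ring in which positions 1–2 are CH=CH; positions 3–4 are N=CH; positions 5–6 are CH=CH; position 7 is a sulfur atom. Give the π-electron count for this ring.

8

Check conjugation: the double-bond atoms are sp², each contributing one p electron; the doubly-bonded nitrogens are pyridine-type — their lone pairs lie in the ring plane, leaving one electron in the p orbital; the sulfur donates one lone pair from its p orbital — every position has a p orbital, so the cyclic π system is continuous.
π-electron count: 3 × 2 = 6 from the double-bond units + 2 from the S atom = 8.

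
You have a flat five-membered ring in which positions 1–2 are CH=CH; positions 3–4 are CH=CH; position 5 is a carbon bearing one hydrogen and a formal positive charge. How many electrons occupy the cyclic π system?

Every ring atom contributes a p orbital perpendicular to the ring (each doubly-bonded ring atom is sp² with one p-orbital electron; the carbocation has an empty p orbital), so the π system is cyclic and fully conjugated.
Counting π electrons: 2 × 2 = 4 from the double-bond units + 0 from the CH(+) atom = 4.

4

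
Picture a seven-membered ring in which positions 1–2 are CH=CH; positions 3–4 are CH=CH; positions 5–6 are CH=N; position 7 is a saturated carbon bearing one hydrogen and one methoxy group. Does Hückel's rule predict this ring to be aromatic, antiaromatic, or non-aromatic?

Non-aromatic

The CH(methoxy) carbon is saturated: that saturated carbon is sp³ and has no p orbital in the ring π system. Conjugation is not continuous around the ring.
A ring that is not fully conjugated cannot be aromatic or antiaromatic regardless of its π-electron count.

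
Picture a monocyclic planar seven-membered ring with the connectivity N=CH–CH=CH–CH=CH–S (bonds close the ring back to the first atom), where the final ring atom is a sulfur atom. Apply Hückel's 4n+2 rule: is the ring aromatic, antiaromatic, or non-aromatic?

Antiaromatic

Check conjugation: every atom in a ring double bond is sp² and brings one electron to the p orbital; each sp² =N– keeps its lone pair in-plane and puts one electron into the π system; the sulfur donates one lone pair from its p orbital — every position has a p orbital, so the cyclic π system is continuous.
Adding the contributions, 3 × 2 = 6 from the double-bond units + 2 from the S atom = 8.
With 8 = 4·2 π electrons, Hückel's rule classifies the planar ring as antiaromatic.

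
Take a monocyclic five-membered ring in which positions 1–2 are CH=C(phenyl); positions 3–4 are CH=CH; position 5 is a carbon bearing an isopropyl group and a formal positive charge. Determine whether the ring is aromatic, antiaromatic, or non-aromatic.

Antiaromatic

All ring atoms are sp² and supply a p orbital to the ring (each doubly-bonded ring atom is sp² with one p-orbital electron; the carbocation has an empty p orbital); the conjugation is uninterrupted.
Adding the contributions, 2 × 2 = 4 from the double-bond units + 0 from the C(isopropyl)(+) atom = 4.
A 4n π count (4, n = 1) in a planar conjugated ring means antiaromatic.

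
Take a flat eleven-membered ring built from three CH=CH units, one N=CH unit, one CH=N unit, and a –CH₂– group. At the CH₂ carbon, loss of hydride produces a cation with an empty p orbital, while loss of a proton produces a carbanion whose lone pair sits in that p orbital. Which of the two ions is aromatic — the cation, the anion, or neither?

The cation

Both ions have a continuous loop of p orbitals — each ring atom is sp².
Cation: 5 × 2 + 0 = 10 π electrons → 4(2)+2, aromatic.
Anion: 5 × 2 + 2 = 12 π electrons → 4(3), antiaromatic.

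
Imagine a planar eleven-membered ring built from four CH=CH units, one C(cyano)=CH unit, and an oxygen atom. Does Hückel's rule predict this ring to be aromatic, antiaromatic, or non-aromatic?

All ring atoms are sp² and supply a p orbital to the ring (each doubly-bonded ring atom is sp² with one p-orbital electron; the oxygen donates one lone pair from its p orbital); the conjugation is uninterrupted.
π-electron count: 5 × 2 = 10 from the double-bond units + 2 from the O atom = 12.
A 4n π count (12, n = 3) in a planar conjugated ring means antiaromatic.

Antiaromatic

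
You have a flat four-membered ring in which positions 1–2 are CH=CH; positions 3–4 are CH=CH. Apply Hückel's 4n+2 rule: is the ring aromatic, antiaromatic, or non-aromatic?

Antiaromatic

Check conjugation: every atom in a ring double bond is sp² and brings one electron to the p orbital — every position has a p orbital, so the cyclic π system is continuous.
Tallying contributions gives 2 × 2 = 4 from the 2 double-bond units.
With 4 = 4·1 π electrons, Hückel's rule classifies the planar ring as antiaromatic.
(This ring is cyclobutadiene.)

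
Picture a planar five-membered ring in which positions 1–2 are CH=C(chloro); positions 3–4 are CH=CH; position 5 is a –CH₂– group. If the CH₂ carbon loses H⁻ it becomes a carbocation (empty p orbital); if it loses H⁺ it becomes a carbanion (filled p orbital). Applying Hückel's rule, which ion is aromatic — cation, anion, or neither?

In either ion the ring is fully conjugated: every atom, including the new sp² carbon, supplies a p orbital.
Cation: 2 × 2 + 0 = 4 π electrons → 4(1), antiaromatic.
Anion: 2 × 2 + 2 = 6 π electrons → 4(1)+2, aromatic.

The anion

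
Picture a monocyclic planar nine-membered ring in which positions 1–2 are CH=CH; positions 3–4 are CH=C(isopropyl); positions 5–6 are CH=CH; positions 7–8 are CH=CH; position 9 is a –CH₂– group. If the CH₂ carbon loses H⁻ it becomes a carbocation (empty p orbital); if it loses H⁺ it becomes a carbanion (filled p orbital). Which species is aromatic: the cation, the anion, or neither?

In either ion the ring is fully conjugated: every atom, including the new sp² carbon, supplies a p orbital.
Cation: 4 × 2 + 0 = 8 π electrons → 4(2), antiaromatic.
Anion: 4 × 2 + 2 = 10 π electrons → 4(2)+2, aromatic.

The anion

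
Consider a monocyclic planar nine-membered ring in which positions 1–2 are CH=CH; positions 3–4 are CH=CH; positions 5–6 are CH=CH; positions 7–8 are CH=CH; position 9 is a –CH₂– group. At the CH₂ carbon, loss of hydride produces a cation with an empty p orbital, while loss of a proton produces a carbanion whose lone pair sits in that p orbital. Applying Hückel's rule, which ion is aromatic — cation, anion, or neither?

The anion

In both ions every ring atom is sp² and contributes a p orbital, so both rings are fully conjugated.
Cation: 4 × 2 + 0 = 8 π electrons → 4(2), antiaromatic.
Anion: 4 × 2 + 2 = 10 π electrons → 4(2)+2, aromatic.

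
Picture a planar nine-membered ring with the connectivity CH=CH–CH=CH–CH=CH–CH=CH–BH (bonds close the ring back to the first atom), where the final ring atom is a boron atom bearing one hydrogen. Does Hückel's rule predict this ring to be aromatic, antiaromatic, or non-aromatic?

Antiaromatic

Every ring atom contributes a p orbital perpendicular to the ring (the double-bond atoms are sp², each contributing one p electron; the boron has an empty p orbital), so the π system is cyclic and fully conjugated.
Tallying contributions gives 4 × 2 = 8 from the double-bond units + 0 from the BH atom = 8.
A 4n π count (8, n = 2) in a planar conjugated ring means antiaromatic.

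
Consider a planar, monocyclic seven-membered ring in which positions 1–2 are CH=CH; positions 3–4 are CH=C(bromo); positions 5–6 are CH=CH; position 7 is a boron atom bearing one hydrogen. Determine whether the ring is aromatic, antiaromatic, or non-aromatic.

All ring atoms are sp² and supply a p orbital to the ring (each doubly-bonded ring atom is sp² with one p-orbital electron; the boron has an empty p orbital); the conjugation is uninterrupted.
π-electron count: 3 × 2 = 6 from the double-bond units + 0 from the BH atom = 6.
That gives a 4n+2 count (6, n = 1).

Aromatic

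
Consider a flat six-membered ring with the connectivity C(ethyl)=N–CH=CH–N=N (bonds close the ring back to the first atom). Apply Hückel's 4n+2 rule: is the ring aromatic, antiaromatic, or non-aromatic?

Check conjugation: each doubly-bonded ring atom is sp² with one p-orbital electron; each sp² =N– keeps its lone pair in-plane and puts one electron into the π system — every position has a p orbital, so the cyclic π system is continuous.
Counting π electrons: 3 × 2 = 6 from the 3 double-bond units.
That gives a 4n+2 count (6, n = 1).

Aromatic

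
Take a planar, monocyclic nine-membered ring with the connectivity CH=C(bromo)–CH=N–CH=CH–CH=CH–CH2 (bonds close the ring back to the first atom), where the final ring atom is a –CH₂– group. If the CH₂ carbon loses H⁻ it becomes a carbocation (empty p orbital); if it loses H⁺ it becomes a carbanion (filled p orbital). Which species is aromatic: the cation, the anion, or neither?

The anion

Once that carbon is sp², every ring atom has a p orbital and both ions are fully conjugated.
Cation: 4 × 2 + 0 = 8 π electrons → 4(2), antiaromatic.
Anion: 4 × 2 + 2 = 10 π electrons → 4(2)+2, aromatic.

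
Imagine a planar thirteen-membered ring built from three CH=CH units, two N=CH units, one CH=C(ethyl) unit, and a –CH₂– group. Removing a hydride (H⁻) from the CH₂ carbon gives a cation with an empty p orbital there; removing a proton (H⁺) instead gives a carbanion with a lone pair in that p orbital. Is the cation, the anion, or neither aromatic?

Once that carbon is sp², every ring atom has a p orbital and both ions are fully conjugated.
Cation: 6 × 2 + 0 = 12 π electrons → 4(3), antiaromatic.
Anion: 6 × 2 + 2 = 14 π electrons → 4(3)+2, aromatic.

The anion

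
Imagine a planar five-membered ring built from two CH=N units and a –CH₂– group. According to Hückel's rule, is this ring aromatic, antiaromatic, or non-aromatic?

At the CH2 position, the tetrahedral CH₂ carbon is sp³ and has no p orbital in the ring π system; the ring's p-orbital overlap is broken there.
Broken conjugation rules out both aromaticity and antiaromaticity.

Non-aromatic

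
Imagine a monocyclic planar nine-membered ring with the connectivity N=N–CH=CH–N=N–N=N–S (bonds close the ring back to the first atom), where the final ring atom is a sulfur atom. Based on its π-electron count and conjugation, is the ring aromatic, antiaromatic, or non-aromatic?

Aromatic

All ring atoms are sp² and supply a p orbital to the ring (every atom in a ring double bond is sp² and brings one electron to the p orbital; each sp² =N– keeps its lone pair in-plane and puts one electron into the π system; the sulfur donates one lone pair from its p orbital); the conjugation is uninterrupted.
π-electron count: 4 × 2 = 8 from the double-bond units + 2 from the S atom = 10.
That gives a 4n+2 count (10, n = 2).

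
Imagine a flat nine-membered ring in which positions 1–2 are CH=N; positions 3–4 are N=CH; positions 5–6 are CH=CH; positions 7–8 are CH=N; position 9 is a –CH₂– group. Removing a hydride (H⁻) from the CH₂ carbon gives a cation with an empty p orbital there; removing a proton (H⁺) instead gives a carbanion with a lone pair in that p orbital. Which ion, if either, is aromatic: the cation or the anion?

In both ions every ring atom is sp² and contributes a p orbital, so both rings are fully conjugated.
Cation: 4 × 2 + 0 = 8 π electrons → 4(2), antiaromatic.
Anion: 4 × 2 + 2 = 10 π electrons → 4(2)+2, aromatic.

The anion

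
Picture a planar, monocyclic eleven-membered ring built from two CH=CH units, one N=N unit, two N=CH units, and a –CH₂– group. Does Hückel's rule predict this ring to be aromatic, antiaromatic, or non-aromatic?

The CH2 carbon is saturated: the tetrahedral CH₂ carbon is sp³ and has no p orbital in the ring π system. Conjugation is not continuous around the ring.
Without a continuous loop of overlapping p orbitals the Hückel electron count never comes into play.

Non-aromatic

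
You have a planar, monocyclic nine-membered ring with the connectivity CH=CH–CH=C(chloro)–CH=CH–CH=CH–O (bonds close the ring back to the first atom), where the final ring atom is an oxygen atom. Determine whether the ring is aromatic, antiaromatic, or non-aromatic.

All ring atoms are sp² and supply a p orbital to the ring (each doubly-bonded ring atom is sp² with one p-orbital electron; the oxygen donates one lone pair from its p orbital); the conjugation is uninterrupted.
π-electron count: 4 × 2 = 8 from the double-bond units + 2 from the O atom = 10.
With 10 π electrons (n = 2), the Hückel 4n+2 condition holds.

Aromatic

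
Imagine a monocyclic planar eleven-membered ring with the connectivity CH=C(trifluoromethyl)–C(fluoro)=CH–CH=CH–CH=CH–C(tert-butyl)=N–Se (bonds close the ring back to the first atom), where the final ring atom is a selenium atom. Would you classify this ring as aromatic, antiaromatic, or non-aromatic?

All ring atoms are sp² and supply a p orbital to the ring (every atom in a ring double bond is sp² and brings one electron to the p orbital; the doubly-bonded nitrogens are pyridine-type — their lone pairs lie in the ring plane, leaving one electron in the p orbital; the selenium donates one lone pair from its p orbital); the conjugation is uninterrupted.
Adding the contributions, 5 × 2 = 10 from the double-bond units + 2 from the Se atom = 12.
With 12 = 4·3 π electrons, Hückel's rule classifies the planar ring as antiaromatic.

Antiaromatic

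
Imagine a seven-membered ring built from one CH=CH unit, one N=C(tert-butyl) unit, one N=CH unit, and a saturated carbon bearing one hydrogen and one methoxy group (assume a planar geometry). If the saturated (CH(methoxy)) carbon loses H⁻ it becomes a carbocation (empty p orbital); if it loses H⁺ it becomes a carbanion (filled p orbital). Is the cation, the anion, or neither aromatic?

In both ions every ring atom is sp² and contributes a p orbital, so both rings are fully conjugated.
Cation: 3 × 2 + 0 = 6 π electrons → 4(1)+2, aromatic.
Anion: 3 × 2 + 2 = 8 π electrons → 4(2), antiaromatic.

The cation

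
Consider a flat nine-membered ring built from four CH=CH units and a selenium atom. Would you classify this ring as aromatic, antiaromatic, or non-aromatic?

All ring atoms are sp² and supply a p orbital to the ring (the double-bond atoms are sp², each contributing one p electron; the selenium donates one lone pair from its p orbital); the conjugation is uninterrupted.
Counting π electrons: 4 × 2 = 8 from the double-bond units + 2 from the Se atom = 10.
With 10 π electrons (n = 2), the Hückel 4n+2 condition holds.

Aromatic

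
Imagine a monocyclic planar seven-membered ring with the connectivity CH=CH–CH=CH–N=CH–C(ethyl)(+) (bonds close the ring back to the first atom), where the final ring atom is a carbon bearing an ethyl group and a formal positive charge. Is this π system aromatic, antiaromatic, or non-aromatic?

All ring atoms are sp² and supply a p orbital to the ring (the double-bond atoms are sp², each contributing one p electron; the doubly-bonded nitrogens are pyridine-type — their lone pairs lie in the ring plane, leaving one electron in the p orbital; the carbocation has an empty p orbital); the conjugation is uninterrupted.
Tallying contributions gives 3 × 2 = 6 from the double-bond units + 0 from the C(ethyl)(+) atom = 6.
6 = 4(1) + 2, which satisfies Hückel's 4n+2 rule.

Aromatic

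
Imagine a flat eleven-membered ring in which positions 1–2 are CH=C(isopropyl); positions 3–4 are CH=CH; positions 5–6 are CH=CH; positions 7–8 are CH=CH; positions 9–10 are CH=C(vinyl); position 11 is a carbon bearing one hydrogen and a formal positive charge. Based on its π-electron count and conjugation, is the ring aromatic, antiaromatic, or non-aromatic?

Aromatic

The p orbitals form a continuous loop: each doubly-bonded ring atom is sp² with one p-orbital electron; the carbocation has an empty p orbital. The ring is fully conjugated.
Counting π electrons: 5 × 2 = 10 from the double-bond units + 0 from the CH(+) atom = 10.
10 = 4(2) + 2, which satisfies Hückel's 4n+2 rule.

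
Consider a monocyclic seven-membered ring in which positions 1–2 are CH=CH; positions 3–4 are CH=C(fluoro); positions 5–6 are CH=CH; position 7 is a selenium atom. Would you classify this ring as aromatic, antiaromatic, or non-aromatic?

Every ring atom contributes a p orbital perpendicular to the ring (the double-bond atoms are sp², each contributing one p electron; the selenium donates one lone pair from its p orbital), so the π system is cyclic and fully conjugated.
Tallying contributions gives 3 × 2 = 6 from the double-bond units + 2 from the Se atom = 8.
8 = 4(2); a planar, fully conjugated 4n system is antiaromatic.

Antiaromatic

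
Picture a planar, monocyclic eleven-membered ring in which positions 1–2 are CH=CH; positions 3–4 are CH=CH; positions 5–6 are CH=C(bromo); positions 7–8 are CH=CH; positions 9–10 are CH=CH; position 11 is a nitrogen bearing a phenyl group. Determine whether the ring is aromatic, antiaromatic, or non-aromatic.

Every ring atom contributes a p orbital perpendicular to the ring (every atom in a ring double bond is sp² and brings one electron to the p orbital; the pyrrole-type nitrogen donates its lone pair from the p orbital), so the π system is cyclic and fully conjugated.
Adding the contributions, 5 × 2 = 10 from the double-bond units + 2 from the N(phenyl) atom = 12.
With 12 = 4·3 π electrons, Hückel's rule classifies the planar ring as antiaromatic.

Antiaromatic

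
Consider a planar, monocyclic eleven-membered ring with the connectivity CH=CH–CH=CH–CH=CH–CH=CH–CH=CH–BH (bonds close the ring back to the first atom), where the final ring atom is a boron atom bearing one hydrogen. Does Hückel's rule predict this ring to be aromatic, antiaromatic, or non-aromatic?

Aromatic

All ring atoms are sp² and supply a p orbital to the ring (the double-bond atoms are sp², each contributing one p electron; the boron has an empty p orbital); the conjugation is uninterrupted.
π-electron count: 5 × 2 = 10 from the double-bond units + 0 from the BH atom = 10.
That gives a 4n+2 count (10, n = 2).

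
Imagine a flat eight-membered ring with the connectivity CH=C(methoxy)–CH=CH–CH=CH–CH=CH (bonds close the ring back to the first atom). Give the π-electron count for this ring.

8

The p orbitals form a continuous loop: each doubly-bonded ring atom is sp² with one p-orbital electron. The ring is fully conjugated.
Adding the contributions, 4 × 2 = 8 from the 4 double-bond units.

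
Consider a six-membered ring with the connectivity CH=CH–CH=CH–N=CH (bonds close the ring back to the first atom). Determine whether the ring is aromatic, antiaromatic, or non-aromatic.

Aromatic

Every ring atom contributes a p orbital perpendicular to the ring (the double-bond atoms are sp², each contributing one p electron; the doubly-bonded nitrogens are pyridine-type — their lone pairs lie in the ring plane, leaving one electron in the p orbital), so the π system is cyclic and fully conjugated.
Tallying contributions gives 3 × 2 = 6 from the 3 double-bond units.
Since 6 = 4·1 + 2, the ring meets the 4n+2 criterion.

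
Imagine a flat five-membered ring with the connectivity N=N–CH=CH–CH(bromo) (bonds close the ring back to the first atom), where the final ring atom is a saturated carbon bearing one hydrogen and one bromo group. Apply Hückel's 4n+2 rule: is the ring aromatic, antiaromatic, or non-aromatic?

Non-aromatic

The CH(bromo) position has four σ bonds — that saturated carbon is sp³ and has no p orbital in the ring π system — so the cyclic conjugation is interrupted.
Hückel's rule only applies to fully conjugated rings, so this one is simply non-aromatic.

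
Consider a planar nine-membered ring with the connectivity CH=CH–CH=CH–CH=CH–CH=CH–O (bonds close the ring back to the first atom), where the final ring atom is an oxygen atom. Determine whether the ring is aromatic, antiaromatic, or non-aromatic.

Check conjugation: every atom in a ring double bond is sp² and brings one electron to the p orbital; the oxygen donates one lone pair from its p orbital — every position has a p orbital, so the cyclic π system is continuous.
Counting π electrons: 4 × 2 = 8 from the double-bond units + 2 from the O atom = 10.
With 10 π electrons (n = 2), the Hückel 4n+2 condition holds.

Aromatic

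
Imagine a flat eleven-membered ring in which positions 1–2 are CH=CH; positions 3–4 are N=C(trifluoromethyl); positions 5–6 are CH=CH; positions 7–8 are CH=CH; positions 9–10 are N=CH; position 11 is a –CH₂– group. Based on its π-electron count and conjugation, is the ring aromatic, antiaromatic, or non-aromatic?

Non-aromatic

Because the tetrahedral CH₂ carbon is sp³ and has no p orbital in the ring π system at the CH2 position, the π system cannot extend all the way around the ring.
Hückel's rule only applies to fully conjugated rings, so this one is simply non-aromatic.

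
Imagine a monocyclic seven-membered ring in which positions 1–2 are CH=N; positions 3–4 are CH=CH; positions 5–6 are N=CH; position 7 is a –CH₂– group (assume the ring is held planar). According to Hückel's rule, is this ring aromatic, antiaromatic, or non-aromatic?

Because the tetrahedral CH₂ carbon is sp³ and has no p orbital in the ring π system at the CH2 position, the π system cannot extend all the way around the ring.
A ring that is not fully conjugated cannot be aromatic or antiaromatic regardless of its π-electron count.

Non-aromatic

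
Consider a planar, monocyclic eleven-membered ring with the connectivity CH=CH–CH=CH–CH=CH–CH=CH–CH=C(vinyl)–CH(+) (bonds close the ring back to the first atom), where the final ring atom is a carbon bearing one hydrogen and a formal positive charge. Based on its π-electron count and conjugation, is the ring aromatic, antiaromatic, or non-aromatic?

Aromatic

All ring atoms are sp² and supply a p orbital to the ring (every atom in a ring double bond is sp² and brings one electron to the p orbital; the carbocation has an empty p orbital); the conjugation is uninterrupted.
Tallying contributions gives 5 × 2 = 10 from the double-bond units + 0 from the CH(+) atom = 10.
10 = 4(2) + 2, which satisfies Hückel's 4n+2 rule.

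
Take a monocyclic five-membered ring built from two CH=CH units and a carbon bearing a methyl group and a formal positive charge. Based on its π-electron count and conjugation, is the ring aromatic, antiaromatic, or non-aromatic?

Antiaromatic

The p orbitals form a continuous loop: each doubly-bonded ring atom is sp² with one p-orbital electron; the carbocation has an empty p orbital. The ring is fully conjugated.
Tallying contributions gives 2 × 2 = 4 from the double-bond units + 0 from the C(methyl)(+) atom = 4.
A 4n π count (4, n = 1) in a planar conjugated ring means antiaromatic.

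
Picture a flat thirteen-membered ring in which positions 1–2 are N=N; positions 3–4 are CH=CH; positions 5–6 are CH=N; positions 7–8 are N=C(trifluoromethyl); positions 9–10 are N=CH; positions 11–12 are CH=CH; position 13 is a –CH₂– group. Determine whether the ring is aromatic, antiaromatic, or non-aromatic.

The CH2 carbon is saturated: the tetrahedral CH₂ carbon is sp³ and has no p orbital in the ring π system. Conjugation is not continuous around the ring.
Without a continuous loop of overlapping p orbitals the Hückel electron count never comes into play.

Non-aromatic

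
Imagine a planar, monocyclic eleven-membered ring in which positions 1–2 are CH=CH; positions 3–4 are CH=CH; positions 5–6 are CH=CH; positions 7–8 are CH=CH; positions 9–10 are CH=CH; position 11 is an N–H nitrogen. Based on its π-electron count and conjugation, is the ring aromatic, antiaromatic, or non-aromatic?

Antiaromatic

All ring atoms are sp² and supply a p orbital to the ring (each doubly-bonded ring atom is sp² with one p-orbital electron; the pyrrole-type nitrogen donates its lone pair from the p orbital); the conjugation is uninterrupted.
Adding the contributions, 5 × 2 = 10 from the double-bond units + 2 from the NH atom = 12.
12 = 4(3); a planar, fully conjugated 4n system is antiaromatic.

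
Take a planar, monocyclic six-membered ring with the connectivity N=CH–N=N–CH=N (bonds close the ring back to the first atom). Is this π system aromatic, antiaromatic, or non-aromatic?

Aromatic

Check conjugation: each doubly-bonded ring atom is sp² with one p-orbital electron; the doubly-bonded nitrogens are pyridine-type — their lone pairs lie in the ring plane, leaving one electron in the p orbital — every position has a p orbital, so the cyclic π system is continuous.
Counting π electrons: 3 × 2 = 6 from the 3 double-bond units.
With 6 π electrons (n = 1), the Hückel 4n+2 condition holds.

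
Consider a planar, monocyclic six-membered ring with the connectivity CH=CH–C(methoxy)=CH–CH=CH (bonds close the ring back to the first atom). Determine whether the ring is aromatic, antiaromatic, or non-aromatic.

Every ring atom contributes a p orbital perpendicular to the ring (every atom in a ring double bond is sp² and brings one electron to the p orbital), so the π system is cyclic and fully conjugated.
Adding the contributions, 3 × 2 = 6 from the 3 double-bond units.
Since 6 = 4·1 + 2, the ring meets the 4n+2 criterion.

Aromatic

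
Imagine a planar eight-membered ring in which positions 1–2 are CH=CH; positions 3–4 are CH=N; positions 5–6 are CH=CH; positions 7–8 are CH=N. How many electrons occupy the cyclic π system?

8

Every ring atom contributes a p orbital perpendicular to the ring (every atom in a ring double bond is sp² and brings one electron to the p orbital; each =N– nitrogen is pyridine-type (lone pair in the sp² plane, one electron in the p orbital)), so the π system is cyclic and fully conjugated.
π-electron count: 4 × 2 = 8 from the 4 double-bond units.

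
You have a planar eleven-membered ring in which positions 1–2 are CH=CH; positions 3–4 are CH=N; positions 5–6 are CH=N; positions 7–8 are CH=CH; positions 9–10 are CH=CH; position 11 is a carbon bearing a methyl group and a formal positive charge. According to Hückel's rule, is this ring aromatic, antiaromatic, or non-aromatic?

The p orbitals form a continuous loop: every atom in a ring double bond is sp² and brings one electron to the p orbital; each sp² =N– keeps its lone pair in-plane and puts one electron into the π system; the carbocation has an empty p orbital. The ring is fully conjugated.
Counting π electrons: 5 × 2 = 10 from the double-bond units + 0 from the C(methyl)(+) atom = 10.
That gives a 4n+2 count (10, n = 2).

Aromatic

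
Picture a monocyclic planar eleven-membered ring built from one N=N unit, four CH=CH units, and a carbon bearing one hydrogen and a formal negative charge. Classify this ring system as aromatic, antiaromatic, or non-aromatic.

Antiaromatic

Every ring atom contributes a p orbital perpendicular to the ring (the double-bond atoms are sp², each contributing one p electron; the doubly-bonded nitrogens are pyridine-type — their lone pairs lie in the ring plane, leaving one electron in the p orbital; the carbanion's lone pair occupies the p orbital), so the π system is cyclic and fully conjugated.
Counting π electrons: 5 × 2 = 10 from the double-bond units + 2 from the CH(-) atom = 12.
12 = 4(3); a planar, fully conjugated 4n system is antiaromatic.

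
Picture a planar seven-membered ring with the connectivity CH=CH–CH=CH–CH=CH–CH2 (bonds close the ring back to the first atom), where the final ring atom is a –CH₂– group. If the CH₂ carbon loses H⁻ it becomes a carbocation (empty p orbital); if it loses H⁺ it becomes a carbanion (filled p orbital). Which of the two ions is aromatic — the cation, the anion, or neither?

The cation

Once that carbon is sp², every ring atom has a p orbital and both ions are fully conjugated.
Cation: 3 × 2 + 0 = 6 π electrons → 4(1)+2, aromatic.
Anion: 3 × 2 + 2 = 8 π electrons → 4(2), antiaromatic.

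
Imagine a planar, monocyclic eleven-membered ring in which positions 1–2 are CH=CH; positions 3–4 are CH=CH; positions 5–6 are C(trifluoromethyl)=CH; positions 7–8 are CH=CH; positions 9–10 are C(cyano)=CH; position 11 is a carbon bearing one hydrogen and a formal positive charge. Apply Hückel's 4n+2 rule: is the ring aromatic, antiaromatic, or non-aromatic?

Aromatic

The p orbitals form a continuous loop: the double-bond atoms are sp², each contributing one p electron; the carbocation has an empty p orbital. The ring is fully conjugated.
π-electron count: 5 × 2 = 10 from the double-bond units + 0 from the CH(+) atom = 10.
10 = 4(2) + 2, which satisfies Hückel's 4n+2 rule.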